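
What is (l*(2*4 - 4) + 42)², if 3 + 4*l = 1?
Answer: 1600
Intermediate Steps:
l = -½ (l = -¾ + (¼)*1 = -¾ + ¼ = -½ ≈ -0.50000)
(l*(2*4 - 4) + 42)² = (-(2*4 - 4)/2 + 42)² = (-(8 - 4)/2 + 42)² = (-½*4 + 42)² = (-2 + 42)² = 40² = 1600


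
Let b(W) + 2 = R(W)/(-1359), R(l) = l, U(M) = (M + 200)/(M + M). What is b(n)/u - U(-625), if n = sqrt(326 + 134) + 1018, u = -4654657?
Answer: -107536353871/316283943150 + 2*sqrt(115)/6325678863 ≈ -0.34000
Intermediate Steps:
U(M) = (200 + M)/(2*M) (U(M) = (200 + M)/((2*M)) = (200 + M)*(1/(2*M)) = (200 + M)/(2*M))
n = 1018 + 2*sqrt(115) (n = sqrt(460) + 1018 = 2*sqrt(115) + 1018 = 1018 + 2*sqrt(115) ≈ 1039.4)
b(W) = -2 - W/1359 (b(W) = -2 + W/(-1359) = -2 + W*(-1/1359) = -2 - W/1359)
b(n)/u - U(-625) = (-2 - (1018 + 2*sqrt(115))/1359)/(-4654657) - (200 - 625)/(2*(-625)) = (-2 + (-1018/1359 - 2*sqrt(115)/1359))*(-1/4654657) - (-1)*(-425)/(2*625) = (-3736/1359 - 2*sqrt(115)/1359)*(-1/4654657) - 1*17/50 = (3736/6325678863 + 2*sqrt(115)/6325678863) - 17/50 = -107536353871/316283943150 + 2*sqrt(115)/6325678863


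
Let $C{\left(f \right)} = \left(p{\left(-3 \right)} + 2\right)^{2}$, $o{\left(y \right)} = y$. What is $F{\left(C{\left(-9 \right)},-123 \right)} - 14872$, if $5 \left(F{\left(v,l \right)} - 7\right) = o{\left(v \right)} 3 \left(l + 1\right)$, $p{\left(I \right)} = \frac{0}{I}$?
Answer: $- \frac{75789}{5} \approx -15158.0$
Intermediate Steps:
$p{\left(I \right)} = 0$
$C{\left(f \right)} = 4$ ($C{\left(f \right)} = \left(0 + 2\right)^{2} = 2^{2} = 4$)
$F{\left(v,l \right)} = 7 + \frac{3 v \left(1 + l\right)}{5}$ ($F{\left(v,l \right)} = 7 + \frac{v 3 \left(l + 1\right)}{5} = 7 + \frac{3 v \left(1 + l\right)}{5}$)
$F{\left(C{\left(-9 \right)},-123 \right)} - 14872 = \left(7 + \frac{3}{5} \cdot 4 + \frac{3}{5} \left(-123\right) 4\right) - 14872 = \left(7 + \frac{12}{5} - \frac{1476}{5}\right) - 14872 = - \frac{1429}{5} - 14872 = - \frac{75789}{5}$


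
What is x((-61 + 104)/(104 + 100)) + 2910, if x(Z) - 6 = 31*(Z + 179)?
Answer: 1728193/204 ≈ 8471.5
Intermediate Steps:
x(Z) = 5555 + 31*Z (x(Z) = 6 + 31*(Z + 179) = 6 + 31*(179 + Z) = 6 + (5549 + 31*Z) = 5555 + 31*Z)
x((-61 + 104)/(104 + 100)) + 2910 = (5555 + 31*((-61 + 104)/(104 + 100))) + 2910 = (5555 + 31*(43/204)) + 2910 = (5555 + 1333/204) + 2910 = 1134553/204 + 2910 = 1728193/204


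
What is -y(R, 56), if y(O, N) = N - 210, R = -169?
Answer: 154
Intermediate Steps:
y(O, N) = -210 + N
-y(R, 56) = -(-210 + 56) = -1*(-154) = 154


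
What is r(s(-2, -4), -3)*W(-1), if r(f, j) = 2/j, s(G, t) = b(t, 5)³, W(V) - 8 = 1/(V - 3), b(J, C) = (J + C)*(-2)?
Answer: -31/6 ≈ -5.1667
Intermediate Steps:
b(J, C) = -2*C - 2*J (b(J, C) = (C + J)*(-2) = -2*C - 2*J)
W(V) = 8 + 1/(-3 + V) (W(V) = 8 + 1/(V - 3) = 8 + 1/(-3 + V))
s(G, t) = (-10 - 2*t)³ (s(G, t) = (-2*5 - 2*t)³ = (-10 - 2*t)³)
r(s(-2, -4), -3)*W(-1) = (2/(-3))*((-23 + 8*(-1))/(-3 - 1)) = (2*(-⅓))*((-23 - 8)/(-4)) = -(-1)*(-31)/6 = -⅔*31/4 = -31/6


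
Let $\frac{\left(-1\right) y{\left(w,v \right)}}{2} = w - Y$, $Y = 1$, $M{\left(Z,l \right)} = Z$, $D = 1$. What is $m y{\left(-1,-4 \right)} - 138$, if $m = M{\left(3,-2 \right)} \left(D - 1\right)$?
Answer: $-138$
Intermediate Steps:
$m = 0$ ($m = 3 \left(1 - 1\right) = 3 \cdot 0 = 0$)
$y{\left(w,v \right)} = 2 - 2 w$ ($y{\left(w,v \right)} = - 2 \left(w - 1\right) = - 2 \left(-1 + w\right) = 2 - 2 w$)
$m y{\left(-1,-4 \right)} - 138 = 0 \left(2 - -2\right) - 138 = 0 \left(2 + 2\right) - 138 = 0 \cdot 4 - 138 = 0 - 138 = -138$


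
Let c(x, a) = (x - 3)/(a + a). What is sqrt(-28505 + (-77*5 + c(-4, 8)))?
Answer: I*sqrt(462247)/4 ≈ 169.97*I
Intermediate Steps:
c(x, a) = (-3 + x)/(2*a) (c(x, a) = (-3 + x)/((2*a)) = (-3 + x)*(1/(2*a)) = (-3 + x)/(2*a))
sqrt(-28505 + (-77*5 + c(-4, 8))) = sqrt(-28505 + (-77*5 + (1/2)*(-3 - 4)/8)) = sqrt(-28505 + (-385 + (1/2)*(1/8)*(-7))) = sqrt(-28505 + (-385 - 7/16)) = sqrt(-28505 - 6167/16) = sqrt(-462247/16) = I*sqrt(462247)/4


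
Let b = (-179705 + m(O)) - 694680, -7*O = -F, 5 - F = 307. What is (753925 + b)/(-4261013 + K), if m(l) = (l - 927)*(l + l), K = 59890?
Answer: 1800776/205855027 ≈ 0.0087478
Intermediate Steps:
F = -302 (F = 5 - 1*307 = 5 - 307 = -302)
O = -302/7 (O = -(-1)*(-302)/7 = -1/7*302 = -302/7 ≈ -43.143)
m(l) = 2*l*(-927 + l) (m(l) = (-927 + l)*(2*l) = 2*l*(-927 + l))
b = -38743101/49 (b = (-179705 + 2*(-302/7)*(-927 - 302/7)) - 694680 = (-179705 + 2*(-302/7)*(-6791/7)) - 694680 = (-179705 + 4101764/49) - 694680 = -4703781/49 - 694680 = -38743101/49 ≈ -7.9068e+5)
(753925 + b)/(-4261013 + K) = (753925 - 38743101/49)/(-4261013 + 59890) = -1800776/49/(-4201123) = -1800776/49*(-1/4201123) = 1800776/205855027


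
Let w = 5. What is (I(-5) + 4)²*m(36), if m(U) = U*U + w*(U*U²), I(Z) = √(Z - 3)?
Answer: 1876608 + 3753216*I*√2 ≈ 1.8766e+6 + 5.3078e+6*I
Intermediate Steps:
I(Z) = √(-3 + Z)
m(U) = U² + 5*U³ (m(U) = U*U + 5*(U*U²) = U² + 5*U³)
(I(-5) + 4)²*m(36) = (√(-3 - 5) + 4)²*(36²*(1 + 5*36)) = (√(-8) + 4)²*(1296*(1 + 180)) = (2*I*√2 + 4)²*(1296*181) = (4 + 2*I*√2)²*234576 = 234576*(4 + 2*I*√2)²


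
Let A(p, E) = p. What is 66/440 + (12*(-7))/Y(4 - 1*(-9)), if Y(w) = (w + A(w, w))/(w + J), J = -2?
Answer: -9201/260 ≈ -35.388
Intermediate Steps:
Y(w) = 2*w/(-2 + w) (Y(w) = (w + w)/(w - 2) = (2*w)/(-2 + w) = 2*w/(-2 + w))
66/440 + (12*(-7))/Y(4 - 1*(-9)) = 66/440 + (12*(-7))/((2*(4 - 1*(-9))/(-2 + (4 - 1*(-9))))) = 66*(1/440) - 84*(-2 + (4 + 9))/(2*(4 + 9)) = 3/20 - 84/(2*13/(-2 + 13)) = 3/20 - 84/(2*13/11) = 3/20 - 84/(2*13*(1/11)) = 3/20 - 84/26/11 = 3/20 - 84*11/26 = 3/20 - 462/13 = -9201/260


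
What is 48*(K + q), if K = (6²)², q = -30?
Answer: 60768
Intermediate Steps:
K = 1296 (K = 36² = 1296)
48*(K + q) = 48*(1296 - 30) = 48*1266 = 60768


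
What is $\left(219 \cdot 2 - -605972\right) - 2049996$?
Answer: $-1443586$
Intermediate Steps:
$\left(219 \cdot 2 - -605972\right) - 2049996 = \left(438 + 605972\right) - 2049996 = 606410 - 2049996 = -1443586$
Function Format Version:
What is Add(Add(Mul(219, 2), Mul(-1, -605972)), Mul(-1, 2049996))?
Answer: -1443586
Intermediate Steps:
Add(Add(Mul(219, 2), Mul(-1, -605972)), Mul(-1, 2049996)) = Add(Add(438, 605972), -2049996) = Add(606410, -2049996) = -1443586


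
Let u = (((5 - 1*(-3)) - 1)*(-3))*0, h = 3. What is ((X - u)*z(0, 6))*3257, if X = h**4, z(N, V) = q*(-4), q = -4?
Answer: 4221072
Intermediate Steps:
z(N, V) = 16 (z(N, V) = -4*(-4) = 16)
X = 81 (X = 3**4 = 81)
u = 0 (u = (((5 + 3) - 1)*(-3))*0 = ((8 - 1)*(-3))*0 = (7*(-3))*0 = -21*0 = 0)
((X - u)*z(0, 6))*3257 = ((81 - 1*0)*16)*3257 = ((81 + 0)*16)*3257 = (81*16)*3257 = 1296*3257 = 4221072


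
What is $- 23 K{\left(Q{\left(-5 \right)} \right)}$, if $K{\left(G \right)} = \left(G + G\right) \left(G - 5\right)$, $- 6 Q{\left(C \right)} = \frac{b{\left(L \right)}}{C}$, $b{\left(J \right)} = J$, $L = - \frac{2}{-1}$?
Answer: $\frac{3404}{225} \approx 15.129$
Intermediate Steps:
$L = 2$ ($L = \left(-2\right) \left(-1\right) = 2$)
$Q{\left(C \right)} = - \frac{1}{3 C}$ ($Q{\left(C \right)} = - \frac{2 \frac{1}{C}}{6} = - \frac{1}{3 C}$)
$K{\left(G \right)} = 2 G \left(-5 + G\right)$
$- 23 K{\left(Q{\left(-5 \right)} \right)} = - 23 \cdot 2 \left(- \frac{1}{3 \left(-5\right)}\right) \left(-5 - \frac{1}{3 \left(-5\right)}\right) = - 23 \cdot 2 \left(\left(- \frac{1}{3}\right) \left(- \frac{1}{5}\right)\right) \left(-5 - - \frac{1}{15}\right) = - 23 \cdot 2 \cdot \frac{1}{15} \left(-5 + \frac{1}{15}\right) = - 23 \cdot 2 \cdot \frac{1}{15} \left(- \frac{74}{15}\right) = \left(-23\right) \left(- \frac{148}{225}\right) = \frac{3404}{225}$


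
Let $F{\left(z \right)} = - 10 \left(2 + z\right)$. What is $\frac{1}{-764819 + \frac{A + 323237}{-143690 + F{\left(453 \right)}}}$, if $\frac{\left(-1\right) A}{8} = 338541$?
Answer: $- \frac{148240}{113374383469} \approx -1.3075 \cdot 10^{-6}$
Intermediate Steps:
$A = -2708328$ ($A = \left(-8\right) 338541 = -2708328$)
$F{\left(z \right)} = -20 - 10 z$
$\frac{1}{-764819 + \frac{A + 323237}{-143690 + F{\left(453 \right)}}} = \frac{1}{-764819 + \frac{-2708328 + 323237}{-143690 - 4550}} = \frac{1}{-764819 - \frac{2385091}{-143690 - 4550}} = \frac{1}{-764819 - \frac{2385091}{-148240}} = \frac{1}{-764819 - - \frac{2385091}{148240}} = \frac{1}{-764819 + \frac{2385091}{148240}} = \frac{1}{- \frac{113374383469}{148240}} = - \frac{148240}{113374383469}$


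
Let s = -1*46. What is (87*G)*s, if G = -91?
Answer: 364182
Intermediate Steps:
s = -46
(87*G)*s = (87*(-91))*(-46) = -7917*(-46) = 364182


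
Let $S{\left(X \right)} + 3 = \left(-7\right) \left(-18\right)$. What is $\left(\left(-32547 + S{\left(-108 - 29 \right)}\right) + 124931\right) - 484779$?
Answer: $-392272$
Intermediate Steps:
$S{\left(X \right)} = 123$ ($S{\left(X \right)} = -3 - -126 = -3 + 126 = 123$)
$\left(\left(-32547 + S{\left(-108 - 29 \right)}\right) + 124931\right) - 484779 = \left(\left(-32547 + 123\right) + 124931\right) - 484779 = \left(-32424 + 124931\right) - 484779 = 92507 - 484779 = -392272$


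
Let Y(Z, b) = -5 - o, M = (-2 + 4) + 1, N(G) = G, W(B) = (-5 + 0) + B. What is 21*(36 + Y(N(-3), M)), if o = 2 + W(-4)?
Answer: 798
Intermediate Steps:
W(B) = -5 + B
M = 3 (M = 2 + 1 = 3)
o = -7 (o = 2 + (-5 - 4) = 2 - 9 = -7)
Y(Z, b) = 2 (Y(Z, b) = -5 - 1*(-7) = -5 + 7 = 2)
21*(36 + Y(N(-3), M)) = 21*(36 + 2) = 21*38 = 798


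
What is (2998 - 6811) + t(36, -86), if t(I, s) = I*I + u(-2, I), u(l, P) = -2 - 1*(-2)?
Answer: -2517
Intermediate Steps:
u(l, P) = 0 (u(l, P) = -2 + 2 = 0)
t(I, s) = I² (t(I, s) = I*I + 0 = I² + 0 = I²)
(2998 - 6811) + t(36, -86) = (2998 - 6811) + 36² = -3813 + 1296 = -2517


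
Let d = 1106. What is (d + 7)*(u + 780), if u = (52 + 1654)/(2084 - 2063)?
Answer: 958558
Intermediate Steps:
u = 1706/21 ≈ 81.238
(d + 7)*(u + 780) = (1106 + 7)*(1706/21 + 780) = 1113*(18086/21) = 958558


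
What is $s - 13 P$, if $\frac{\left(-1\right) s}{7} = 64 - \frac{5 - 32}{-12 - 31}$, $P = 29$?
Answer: $- \frac{35286}{43} \approx -820.6$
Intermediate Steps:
$s = - \frac{19075}{43}$ ($s = - 7 \left(64 - \frac{5 - 32}{-12 - 31}\right) = - 7 \left(64 - - \frac{27}{-43}\right) = - 7 \left(64 - \left(-27\right) \left(- \frac{1}{43}\right)\right) = - 7 \left(64 - \frac{27}{43}\right) = \left(-7\right) \frac{2725}{43} = - \frac{19075}{43} \approx -443.6$)
$s - 13 P = - \frac{19075}{43} - 377 = - \frac{35286}{43}$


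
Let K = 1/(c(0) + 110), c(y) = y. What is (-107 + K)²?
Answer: 138509361/12100 ≈ 11447.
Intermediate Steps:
K = 1/110 (K = 1/(0 + 110) = 1/110 ≈ 0.0090909)
(-107 + K)² = (-107 + 1/110)² = (-11769/110)² = 138509361/12100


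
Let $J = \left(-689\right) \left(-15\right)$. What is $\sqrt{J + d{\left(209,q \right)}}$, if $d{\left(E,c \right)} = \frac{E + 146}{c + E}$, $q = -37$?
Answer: $\frac{5 \sqrt{3058117}}{86} \approx 101.67$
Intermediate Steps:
$d{\left(E,c \right)} = \frac{146 + E}{E + c}$
$J = 10335$
$\sqrt{J + d{\left(209,q \right)}} = \sqrt{10335 + \frac{146 + 209}{209 - 37}} = \sqrt{10335 + \frac{1}{172} \cdot 355} = \sqrt{10335 + \frac{355}{172}} = \sqrt{\frac{1777975}{172}} = \frac{5 \sqrt{3058117}}{86}$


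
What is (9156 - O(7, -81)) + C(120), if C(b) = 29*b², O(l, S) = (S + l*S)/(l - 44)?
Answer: 15789324/37 ≈ 4.2674e+5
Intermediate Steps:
O(l, S) = (S + S*l)/(-44 + l)
(9156 - O(7, -81)) + C(120) = (9156 - (-81)*(1 + 7)/(-44 + 7)) + 29*120² = (9156 - (-81)*8/(-37)) + 29*14400 = (9156 - (-81)*(-1)*8/37) + 417600 = (9156 - 1*648/37) + 417600 = (9156 - 648/37) + 417600 = 338124/37 + 417600 = 15789324/37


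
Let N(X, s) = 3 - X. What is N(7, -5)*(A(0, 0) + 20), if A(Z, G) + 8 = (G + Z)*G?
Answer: -48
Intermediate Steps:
A(Z, G) = -8 + G*(G + Z) (A(Z, G) = -8 + (G + Z)*G = -8 + G*(G + Z))
N(7, -5)*(A(0, 0) + 20) = (3 - 1*7)*((-8 + 0² + 0*0) + 20) = (3 - 7)*((-8 + 0 + 0) + 20) = -4*(-8 + 20) = -4*12 = -48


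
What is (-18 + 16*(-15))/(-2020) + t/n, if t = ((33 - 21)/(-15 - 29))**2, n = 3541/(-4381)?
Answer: 15448179/432745610 ≈ 0.035698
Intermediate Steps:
n = -3541/4381 (n = 3541*(-1/4381) = -3541/4381 ≈ -0.80826)
t = 9/121 (t = (12/(-44))**2 = (12*(-1/44))**2 = (-3/11)**2 = 9/121 ≈ 0.074380)
(-18 + 16*(-15))/(-2020) + t/n = (-18 + 16*(-15))/(-2020) + 9/(121*(-3541/4381)) = (-18 - 240)*(-1/2020) + (9/121)*(-4381/3541) = -258*(-1/2020) - 39429/428461 = 129/1010 - 39429/428461 = 15448179/432745610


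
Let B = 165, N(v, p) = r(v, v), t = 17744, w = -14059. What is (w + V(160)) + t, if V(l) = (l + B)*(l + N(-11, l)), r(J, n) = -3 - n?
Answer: 58285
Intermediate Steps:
N(v, p) = -3 - v
V(l) = (8 + l)*(165 + l) (V(l) = (l + 165)*(l + (-3 - 1*(-11))) = (165 + l)*(l + (-3 + 11)) = (165 + l)*(l + 8) = (165 + l)*(8 + l) = (8 + l)*(165 + l))
(w + V(160)) + t = (-14059 + (1320 + 160² + 173*160)) + 17744 = (-14059 + (1320 + 25600 + 27680)) + 17744 = (-14059 + 54600) + 17744 = 40541 + 17744 = 58285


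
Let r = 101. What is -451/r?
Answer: -451/101 ≈ -4.4653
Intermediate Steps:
-451/r = -451/101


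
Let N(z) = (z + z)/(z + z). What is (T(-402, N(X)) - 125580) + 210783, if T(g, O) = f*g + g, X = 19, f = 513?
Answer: -121425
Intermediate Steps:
N(z) = 1 (N(z) = (2*z)/((2*z)) = (2*z)*(1/(2*z)) = 1)
T(g, O) = 514*g (T(g, O) = 513*g + g = 514*g)
(T(-402, N(X)) - 125580) + 210783 = (514*(-402) - 125580) + 210783 = (-206628 - 125580) + 210783 = -332208 + 210783 = -121425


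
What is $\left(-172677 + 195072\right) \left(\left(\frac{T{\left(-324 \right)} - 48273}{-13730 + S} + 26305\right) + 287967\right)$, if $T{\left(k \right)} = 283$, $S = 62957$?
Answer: $\frac{115488176463610}{16409} \approx 7.0381 \cdot 10^{9}$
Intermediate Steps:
$\left(-172677 + 195072\right) \left(\left(\frac{T{\left(-324 \right)} - 48273}{-13730 + S} + 26305\right) + 287967\right) = \left(-172677 + 195072\right) \left(\left(\frac{283 - 48273}{-13730 + 62957} + 26305\right) + 287967\right) = 22395 \left(\left(- \frac{47990}{49227} + 26305\right) + 287967\right) = 22395 \left(\frac{1294868245}{49227} + 287967\right) = 22395 \cdot \frac{15470619754}{49227} = \frac{115488176463610}{16409}$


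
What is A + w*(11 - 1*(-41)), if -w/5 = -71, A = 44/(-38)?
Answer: 350718/19 ≈ 18459.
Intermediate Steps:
A = -22/19 (A = 44*(-1/38) = -22/19 ≈ -1.1579)
w = 355 (w = -5*(-71) = 355)
A + w*(11 - 1*(-41)) = -22/19 + 355*(11 - 1*(-41)) = -22/19 + 355*(11 + 41) = -22/19 + 355*52 = -22/19 + 18460 = 350718/19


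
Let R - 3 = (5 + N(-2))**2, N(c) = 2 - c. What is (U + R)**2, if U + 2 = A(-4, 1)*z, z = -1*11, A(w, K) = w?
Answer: 15876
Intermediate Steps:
z = -11
R = 84 (R = 3 + (5 + (2 - 1*(-2)))**2 = 3 + (5 + (2 + 2))**2 = 3 + (5 + 4)**2 = 3 + 9**2 = 3 + 81 = 84)
U = 42 (U = -2 - 4*(-11) = -2 + 44 = 42)
(U + R)**2 = (42 + 84)**2 = 126**2 = 15876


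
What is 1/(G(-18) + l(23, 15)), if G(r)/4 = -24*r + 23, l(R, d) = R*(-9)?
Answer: 1/1613 ≈ 0.00061996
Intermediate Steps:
l(R, d) = -9*R
G(r) = 92 - 96*r (G(r) = 4*(-24*r + 23) = 4*(23 - 24*r) = 92 - 96*r)
1/(G(-18) + l(23, 15)) = 1/((92 - 96*(-18)) - 9*23) = 1/((92 + 1728) - 207) = 1/(1820 - 207) = 1/1613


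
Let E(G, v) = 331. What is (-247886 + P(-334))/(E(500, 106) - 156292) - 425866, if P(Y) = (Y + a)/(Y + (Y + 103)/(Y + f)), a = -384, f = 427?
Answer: -692808654577798/1626829191 ≈ -4.2586e+5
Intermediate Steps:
P(Y) = (-384 + Y)/(Y + (103 + Y)/(427 + Y)) (P(Y) = (Y - 384)/(Y + (Y + 103)/(Y + 427)) = (-384 + Y)/(Y + (103 + Y)/(427 + Y)))
(-247886 + P(-334))/(E(500, 106) - 156292) - 425866 = (-247886 + (-163968 + (-334)**2 + 43*(-334))/(103 + (-334)**2 + 428*(-334)))/(331 - 156292) - 425866 = (-247886 + (-163968 + 111556 - 14362)/(103 + 111556 - 142952))/(-155961) - 425866 = (-247886 - 66774/(-31293))*(-1/155961) - 425866 = (-247886 - 1/31293*(-66774))*(-1/155961) - 425866 = (-247886 + 22258/10431)*(-1/155961) - 425866 = -2585676608/10431*(-1/155961) - 425866 = 2585676608/1626829191 - 425866 = -692808654577798/1626829191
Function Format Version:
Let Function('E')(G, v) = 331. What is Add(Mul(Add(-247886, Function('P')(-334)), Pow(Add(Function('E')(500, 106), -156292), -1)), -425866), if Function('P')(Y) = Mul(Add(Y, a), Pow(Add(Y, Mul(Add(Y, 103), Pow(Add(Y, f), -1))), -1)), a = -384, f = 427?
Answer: Rational(-692808654577798, 1626829191) ≈ -4.2586e+5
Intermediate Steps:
Function('P')(Y) = Mul(Pow(Add(Y, Mul(Pow(Add(427, Y), -1), Add(103, Y))), -1), Add(-384, Y)) (Function('P')(Y) = Mul(Add(Y, -384), Pow(Add(Y, Mul(Add(Y, 103), Pow(Add(Y, 427), -1))), -1)) = Mul(Add(-384, Y), Pow(Add(Y, Mul(Add(103, Y), Pow(Add(427, Y), -1))), -1)) = Mul(Add(-384, Y), Pow(Add(Y, Mul(Pow(Add(427, Y), -1), Add(103, Y))), -1)) = Mul(Pow(Add(Y, Mul(Pow(Add(427, Y), -1), Add(103, Y))), -1), Add(-384, Y)))
Add(Mul(Add(-247886, Function('P')(-334)), Pow(Add(Function('E')(500, 106), -156292), -1)), -425866) = Add(Mul(Add(-247886, Mul(Pow(Add(103, Pow(-334, 2), Mul(428, -334)), -1), Add(-163968, Pow(-334, 2), Mul(43, -334)))), Pow(Add(331, -156292), -1)), -425866) = Add(Mul(Add(-247886, Mul(Pow(Add(103, 111556, -142952), -1), Add(-163968, 111556, -14362))), Pow(-155961, -1)), -425866) = Add(Mul(Add(-247886, Mul(Pow(-31293, -1), -66774)), Rational(-1, 155961)), -425866) = Add(Mul(Add(-247886, Mul(Rational(-1, 31293), -66774)), Rational(-1, 155961)), -425866) = Add(Mul(Add(-247886, Rational(22258, 10431)), Rational(-1, 155961)), -425866) = Add(Mul(Rational(-2585676608, 10431), Rational(-1, 155961)), -425866) = Add(Rational(2585676608, 1626829191), -425866) = Rational(-692808654577798, 1626829191)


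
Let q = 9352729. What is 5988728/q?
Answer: 5988728/9352729 ≈ 0.64032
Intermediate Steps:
5988728/q = 5988728/9352729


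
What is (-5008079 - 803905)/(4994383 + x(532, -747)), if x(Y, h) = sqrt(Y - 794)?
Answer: -29027274085872/24943861550951 + 5811984*I*sqrt(262)/24943861550951 ≈ -1.1637 + 3.7715e-6*I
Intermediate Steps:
x(Y, h) = sqrt(-794 + Y)
(-5008079 - 803905)/(4994383 + x(532, -747)) = (-5008079 - 803905)/(4994383 + sqrt(-794 + 532)) = -5811984/(4994383 + sqrt(-262)) = -5811984/(4994383 + I*sqrt(262))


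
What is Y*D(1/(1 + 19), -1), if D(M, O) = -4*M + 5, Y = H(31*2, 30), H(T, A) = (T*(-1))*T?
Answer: -92256/5 ≈ -18451.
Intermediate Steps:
H(T, A) = -T**2 (H(T, A) = (-T)*T = -T**2)
Y = -3844 (Y = -(31*2)**2 = -1*62**2 = -1*3844 = -3844)
D(M, O) = 5 - 4*M
Y*D(1/(1 + 19), -1) = -3844*(5 - 4/(1 + 19)) = -3844*(5 - 4/20) = -3844*(5 - 4*1/20) = -3844*(5 - 1/5) = -3844*24/5 = -92256/5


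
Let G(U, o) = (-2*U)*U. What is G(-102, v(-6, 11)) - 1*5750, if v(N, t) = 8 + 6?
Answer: -26558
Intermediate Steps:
v(N, t) = 14
G(U, o) = -2*U²
G(-102, v(-6, 11)) - 1*5750 = -2*(-102)² - 1*5750 = -2*10404 - 5750 = -20808 - 5750 = -26558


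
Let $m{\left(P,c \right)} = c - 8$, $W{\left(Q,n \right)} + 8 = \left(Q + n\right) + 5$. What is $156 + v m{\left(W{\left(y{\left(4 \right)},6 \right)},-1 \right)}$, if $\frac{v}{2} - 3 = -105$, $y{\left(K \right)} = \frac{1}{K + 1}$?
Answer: $1992$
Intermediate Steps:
$y{\left(K \right)} = \frac{1}{1 + K}$
$v = -204$ ($v = 6 + 2 \left(-105\right) = 6 - 210 = -204$)
$W{\left(Q,n \right)} = -3 + Q + n$ ($W{\left(Q,n \right)} = -8 + \left(\left(Q + n\right) + 5\right) = -8 + \left(5 + Q + n\right) = -3 + Q + n$)
$m{\left(P,c \right)} = -8 + c$
$156 + v m{\left(W{\left(y{\left(4 \right)},6 \right)},-1 \right)} = 156 - 204 \left(-8 - 1\right) = 156 - -1836 = 156 + 1836 = 1992$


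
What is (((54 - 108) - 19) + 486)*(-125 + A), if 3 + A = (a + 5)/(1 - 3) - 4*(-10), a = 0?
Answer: -74753/2 ≈ -37377.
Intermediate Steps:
A = 69/2 (A = -3 + ((0 + 5)/(1 - 3) - 4*(-10)) = -3 + (5/(-2) + 40) = -3 + (5*(-1/2) + 40) = -3 + (-5/2 + 40) = -3 + 75/2 = 69/2 ≈ 34.500)
(((54 - 108) - 19) + 486)*(-125 + A) = (((54 - 108) - 19) + 486)*(-125 + 69/2) = ((-54 - 19) + 486)*(-181/2) = (-73 + 486)*(-181/2) = 413*(-181/2) = -74753/2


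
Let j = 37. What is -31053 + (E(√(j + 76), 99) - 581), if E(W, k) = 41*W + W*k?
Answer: -31634 + 140*√113 ≈ -30146.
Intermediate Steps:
-31053 + (E(√(j + 76), 99) - 581) = -31053 + (√(37 + 76)*(41 + 99) - 581) = -31053 + (√113*140 - 581) = -31053 + (140*√113 - 581) = -31053 + (-581 + 140*√113) = -31634 + 140*√113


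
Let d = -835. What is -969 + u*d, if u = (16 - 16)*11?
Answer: -969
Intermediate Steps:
u = 0 (u = 0*11 = 0)
-969 + u*d = -969 + 0*(-835) = -969 + 0 = -969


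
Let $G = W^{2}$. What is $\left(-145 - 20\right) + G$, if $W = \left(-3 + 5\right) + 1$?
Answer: $-156$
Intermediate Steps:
$W = 3$ ($W = 2 + 1 = 3$)
$G = 9$ ($G = 3^{2} = 9$)
$\left(-145 - 20\right) + G = \left(-145 - 20\right) + 9 = -165 + 9 = -156$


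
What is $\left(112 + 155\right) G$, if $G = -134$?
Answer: $-35778$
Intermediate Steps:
$\left(112 + 155\right) G = \left(112 + 155\right) \left(-134\right) = 267 \left(-134\right) = -35778$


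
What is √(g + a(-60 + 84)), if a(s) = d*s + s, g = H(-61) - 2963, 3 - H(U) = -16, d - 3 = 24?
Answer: 4*I*√142 ≈ 47.666*I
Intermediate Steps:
d = 27 (d = 3 + 24 = 27)
H(U) = 19 (H(U) = 3 - 1*(-16) = 3 + 16 = 19)
g = -2944 (g = 19 - 2963 = -2944)
a(s) = 28*s (a(s) = 27*s + s = 28*s)
√(g + a(-60 + 84)) = √(-2944 + 28*(-60 + 84)) = √(-2944 + 28*24) = √(-2944 + 672) = √(-2272) = 4*I*√142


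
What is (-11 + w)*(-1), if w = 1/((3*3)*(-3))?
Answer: 298/27 ≈ 11.037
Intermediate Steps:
w = -1/27 (w = 1/(9*(-3)) = 1/(-27) = -1/27 ≈ -0.037037)
(-11 + w)*(-1) = (-11 - 1/27)*(-1) = -298/27*(-1) = 298/27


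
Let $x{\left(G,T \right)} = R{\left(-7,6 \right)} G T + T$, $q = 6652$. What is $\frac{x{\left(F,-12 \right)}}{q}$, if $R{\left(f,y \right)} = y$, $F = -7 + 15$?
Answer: $- \frac{147}{1663} \approx -0.088394$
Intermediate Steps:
$F = 8$
$x{\left(G,T \right)} = T + 6 G T$ ($x{\left(G,T \right)} = 6 G T + T = T + 6 G T$)
$\frac{x{\left(F,-12 \right)}}{q} = \frac{\left(-12\right) \left(1 + 6 \cdot 8\right)}{6652} = - 12 \left(1 + 48\right) \frac{1}{6652} = \left(-12\right) 49 \cdot \frac{1}{6652} = \left(-588\right) \frac{1}{6652} = - \frac{147}{1663}$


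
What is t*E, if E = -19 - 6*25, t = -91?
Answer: 15379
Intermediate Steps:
E = -169 (E = -19 - 150 = -169)
t*E = -91*(-169) = 15379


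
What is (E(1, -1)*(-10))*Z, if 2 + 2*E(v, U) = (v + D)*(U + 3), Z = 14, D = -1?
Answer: 140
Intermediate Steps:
E(v, U) = -1 + (-1 + v)*(3 + U)/2 (E(v, U) = -1 + ((v - 1)*(U + 3))/2 = -1 + ((-1 + v)*(3 + U))/2 = -1 + (-1 + v)*(3 + U)/2)
(E(1, -1)*(-10))*Z = ((-5/2 - 1/2*(-1) + (3/2)*1 + (1/2)*(-1)*1)*(-10))*14 = ((-5/2 + 1/2 + 3/2 - 1/2)*(-10))*14 = -1*(-10)*14 = 10*14 = 140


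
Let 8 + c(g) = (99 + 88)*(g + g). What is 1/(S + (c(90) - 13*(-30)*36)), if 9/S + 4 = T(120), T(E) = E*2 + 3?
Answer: 239/11398397 ≈ 2.0968e-5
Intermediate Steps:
c(g) = -8 + 374*g (c(g) = -8 + (99 + 88)*(g + g) = -8 + 187*(2*g) = -8 + 374*g)
T(E) = 3 + 2*E (T(E) = 2*E + 3 = 3 + 2*E)
S = 9/239 (S = 9/(-4 + (3 + 2*120)) = 9/(-4 + (3 + 240)) = 9/(-4 + 243) = 9/239 ≈ 0.037657)
1/(S + (c(90) - 13*(-30)*36)) = 1/(9/239 + ((-8 + 374*90) - 13*(-30)*36)) = 1/(9/239 + ((-8 + 33660) - (-390)*36)) = 1/(9/239 + (33652 - 1*(-14040))) = 1/(9/239 + (33652 + 14040)) = 1/(9/239 + 47692) = 1/(11398397/239) = 239/11398397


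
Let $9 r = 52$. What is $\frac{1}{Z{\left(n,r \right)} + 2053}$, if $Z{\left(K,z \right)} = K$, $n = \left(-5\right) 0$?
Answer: $\frac{1}{2053} \approx 0.00048709$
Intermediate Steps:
$r = \frac{52}{9}$ ($r = \frac{1}{9} \cdot 52 = \frac{52}{9} \approx 5.7778$)
$n = 0$
$\frac{1}{Z{\left(n,r \right)} + 2053} = \frac{1}{0 + 2053} = \frac{1}{2053}$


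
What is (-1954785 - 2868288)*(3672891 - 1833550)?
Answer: -8871275914893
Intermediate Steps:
(-1954785 - 2868288)*(3672891 - 1833550) = -4823073*1839341 = -8871275914893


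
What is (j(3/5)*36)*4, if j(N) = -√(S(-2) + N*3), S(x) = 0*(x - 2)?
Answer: -432*√5/5 ≈ -193.20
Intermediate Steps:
S(x) = 0 (S(x) = 0*(-2 + x) = 0)
j(N) = -√3*√N (j(N) = -√(0 + N*3) = -√(0 + 3*N) = -√(3*N) = -√3*√N)
(j(3/5)*36)*4 = (-√3*√(3/5)*36)*4 = (-√3*√(3*(⅕))*36)*4 = (-√3*√(⅗)*36)*4 = (-√3*√15/5*36)*4 = (-3*√5/5*36)*4 = -108*√5/5*4 = -432*√5/5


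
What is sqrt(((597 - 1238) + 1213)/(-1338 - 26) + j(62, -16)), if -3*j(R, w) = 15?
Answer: 2*I*sqrt(1302)/31 ≈ 2.3279*I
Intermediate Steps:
j(R, w) = -5 (j(R, w) = -1/3*15 = -5)
sqrt(((597 - 1238) + 1213)/(-1338 - 26) + j(62, -16)) = sqrt(((597 - 1238) + 1213)/(-1338 - 26) - 5) = sqrt((-641 + 1213)/(-1364) - 5) = sqrt(572*(-1/1364) - 5) = sqrt(-13/31 - 5) = sqrt(-168/31) = 2*I*sqrt(1302)/31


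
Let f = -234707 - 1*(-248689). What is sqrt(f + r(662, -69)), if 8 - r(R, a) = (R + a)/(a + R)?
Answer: sqrt(13989) ≈ 118.28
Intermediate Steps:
f = 13982 (f = -234707 + 248689 = 13982)
r(R, a) = 7 (r(R, a) = 8 - (R + a)/(a + R) = 8 - (R + a)/(R + a) = 8 - 1*1 = 8 - 1 = 7)
sqrt(f + r(662, -69)) = sqrt(13982 + 7) = sqrt(13989)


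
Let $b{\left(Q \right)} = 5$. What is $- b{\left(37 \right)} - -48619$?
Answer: $48614$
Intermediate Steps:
$- b{\left(37 \right)} - -48619 = \left(-1\right) 5 - -48619 = -5 + 48619 = 48614$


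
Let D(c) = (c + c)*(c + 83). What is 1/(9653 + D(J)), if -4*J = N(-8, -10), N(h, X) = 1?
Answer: 8/76893 ≈ 0.00010404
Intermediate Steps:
J = -¼ (J = -¼*1 = -¼ ≈ -0.25000)
D(c) = 2*c*(83 + c) (D(c) = (2*c)*(83 + c) = 2*c*(83 + c))
1/(9653 + D(J)) = 1/(9653 + 2*(-¼)*(83 - ¼)) = 1/(9653 + 2*(-¼)*(331/4)) = 1/(9653 - 331/8) = 1/(76893/8) = 8/76893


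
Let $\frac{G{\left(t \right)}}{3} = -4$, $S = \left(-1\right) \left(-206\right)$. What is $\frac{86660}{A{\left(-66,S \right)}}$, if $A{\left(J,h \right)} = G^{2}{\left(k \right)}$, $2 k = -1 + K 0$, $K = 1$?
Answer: $\frac{21665}{36} \approx 601.81$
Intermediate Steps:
$k = - \frac{1}{2}$ ($k = \frac{-1 + 1 \cdot 0}{2} = \frac{-1 + 0}{2} = \frac{1}{2} \left(-1\right) = - \frac{1}{2} \approx -0.5$)
$S = 206$
$G{\left(t \right)} = -12$ ($G{\left(t \right)} = 3 \left(-4\right) = -12$)
$A{\left(J,h \right)} = 144$ ($A{\left(J,h \right)} = \left(-12\right)^{2} = 144$)
$\frac{86660}{A{\left(-66,S \right)}} = \frac{86660}{144} = 86660 \cdot \frac{1}{144} = \frac{21665}{36}$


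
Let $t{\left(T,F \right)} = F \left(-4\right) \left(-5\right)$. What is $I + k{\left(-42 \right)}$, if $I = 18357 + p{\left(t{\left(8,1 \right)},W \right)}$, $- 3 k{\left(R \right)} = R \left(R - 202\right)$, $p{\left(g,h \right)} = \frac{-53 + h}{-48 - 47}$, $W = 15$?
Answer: $\frac{74707}{5} \approx 14941.0$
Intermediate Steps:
$t{\left(T,F \right)} = 20 F$ ($t{\left(T,F \right)} = - 4 F \left(-5\right) = 20 F$)
$p{\left(g,h \right)} = \frac{53}{95} - \frac{h}{95}$ ($p{\left(g,h \right)} = \frac{-53 + h}{-95} = \left(-53 + h\right) \left(- \frac{1}{95}\right) = \frac{53}{95} - \frac{h}{95}$)
$k{\left(R \right)} = - \frac{R \left(-202 + R\right)}{3}$ ($k{\left(R \right)} = - \frac{R \left(R - 202\right)}{3} = - \frac{R \left(-202 + R\right)}{3}$)
$I = \frac{91787}{5}$ ($I = 18357 + \left(\frac{53}{95} - \frac{3}{19}\right) = 18357 + \frac{2}{5} = \frac{91787}{5} \approx 18357.0$)
$I + k{\left(-42 \right)} = \frac{91787}{5} + \frac{1}{3} \left(-42\right) \left(202 - -42\right) = \frac{91787}{5} + \frac{1}{3} \left(-42\right) \left(202 + 42\right) = \frac{91787}{5} + \frac{1}{3} \left(-42\right) 244 = \frac{91787}{5} - 3416 = \frac{74707}{5}$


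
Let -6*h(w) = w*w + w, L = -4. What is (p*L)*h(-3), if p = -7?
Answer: -28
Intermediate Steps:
h(w) = -w/6 - w²/6 (h(w) = -(w*w + w)/6 = -(w² + w)/6 = -(w + w²)/6 = -w/6 - w²/6)
(p*L)*h(-3) = (-7*(-4))*(-⅙*(-3)*(1 - 3)) = 28*(-⅙*(-3)*(-2)) = 28*(-1) = -28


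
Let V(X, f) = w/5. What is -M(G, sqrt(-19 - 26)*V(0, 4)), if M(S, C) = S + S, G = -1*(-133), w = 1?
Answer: -266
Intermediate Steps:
V(X, f) = 1/5
G = 133
M(S, C) = 2*S
-M(G, sqrt(-19 - 26)*V(0, 4)) = -2*133 = -1*266 = -266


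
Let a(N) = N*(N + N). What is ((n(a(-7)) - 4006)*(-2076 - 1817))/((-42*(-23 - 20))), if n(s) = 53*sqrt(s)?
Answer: 7797679/903 - 206329*sqrt(2)/258 ≈ 7504.3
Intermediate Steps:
a(N) = 2*N**2 (a(N) = N*(2*N) = 2*N**2)
((n(a(-7)) - 4006)*(-2076 - 1817))/((-42*(-23 - 20))) = ((53*sqrt(2*(-7)**2) - 4006)*(-2076 - 1817))/((-42*(-23 - 20))) = ((53*sqrt(2*49) - 4006)*(-3893))/((-42*(-43))) = ((53*sqrt(98) - 4006)*(-3893))/1806 = ((53*(7*sqrt(2)) - 4006)*(-3893))*(1/1806) = ((371*sqrt(2) - 4006)*(-3893))*(1/1806) = ((-4006 + 371*sqrt(2))*(-3893))*(1/1806) = (15595358 - 1444303*sqrt(2))*(1/1806) = 7797679/903 - 206329*sqrt(2)/258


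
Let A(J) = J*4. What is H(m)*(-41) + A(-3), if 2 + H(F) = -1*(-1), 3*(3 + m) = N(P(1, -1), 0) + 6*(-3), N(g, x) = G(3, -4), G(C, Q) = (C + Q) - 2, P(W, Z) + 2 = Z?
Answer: 29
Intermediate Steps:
P(W, Z) = -2 + Z
G(C, Q) = -2 + C + Q
N(g, x) = -3 (N(g, x) = -2 + 3 - 4 = -3)
A(J) = 4*J
m = -10 (m = -3 + (-3 + 6*(-3))/3 = -3 + (-3 - 18)/3 = -3 + (⅓)*(-21) = -3 - 7 = -10)
H(F) = -1 (H(F) = -2 - 1*(-1) = -2 + 1 = -1)
H(m)*(-41) + A(-3) = -1*(-41) + 4*(-3) = 41 - 12 = 29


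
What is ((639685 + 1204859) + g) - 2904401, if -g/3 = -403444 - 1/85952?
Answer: 12933627203/85952 ≈ 1.5048e+5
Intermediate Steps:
g = 104030456067/85952 (g = -3*(-403444 - 1/85952) = -3*(-34676818689/85952) = 104030456067/85952 ≈ 1.2103e+6)
((639685 + 1204859) + g) - 2904401 = ((639685 + 1204859) + 104030456067/85952) - 2904401 = (1844544 + 104030456067/85952) - 2904401 = 262572701955/85952 - 2904401 = 12933627203/85952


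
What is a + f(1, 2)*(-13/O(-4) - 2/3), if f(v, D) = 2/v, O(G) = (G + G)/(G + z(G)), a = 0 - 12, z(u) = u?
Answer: -118/3 ≈ -39.333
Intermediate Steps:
a = -12
O(G) = 1 (O(G) = (G + G)/(G + G) = (2*G)/((2*G)) = (2*G)*(1/(2*G)) = 1)
a + f(1, 2)*(-13/O(-4) - 2/3) = -12 + (2/1)*(-13/1 - 2/3) = -12 + (2*1)*(-13*1 - 2*⅓) = -12 + 2*(-13 - ⅔) = -12 + 2*(-41/3) = -12 - 82/3 = -118/3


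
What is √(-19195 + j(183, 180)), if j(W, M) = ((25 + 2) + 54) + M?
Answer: I*√18934 ≈ 137.6*I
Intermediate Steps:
j(W, M) = 81 + M (j(W, M) = (27 + 54) + M = 81 + M)
√(-19195 + j(183, 180)) = √(-19195 + (81 + 180)) = √(-19195 + 261) = √(-18934) = I*√18934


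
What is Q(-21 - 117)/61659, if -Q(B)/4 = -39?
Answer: 4/1581 ≈ 0.0025300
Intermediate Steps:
Q(B) = 156 (Q(B) = -4*(-39) = 156)
Q(-21 - 117)/61659 = 156/61659 = 156*(1/61659) = 4/1581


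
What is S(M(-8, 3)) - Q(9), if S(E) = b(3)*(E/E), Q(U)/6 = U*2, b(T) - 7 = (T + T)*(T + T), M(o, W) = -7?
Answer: -65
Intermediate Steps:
b(T) = 7 + 4*T² (b(T) = 7 + (T + T)*(T + T) = 7 + (2*T)*(2*T) = 7 + 4*T²)
Q(U) = 12*U (Q(U) = 6*(U*2) = 6*(2*U) = 12*U)
S(E) = 43 (S(E) = (7 + 4*3²)*(E/E) = (7 + 4*9)*1 = (7 + 36)*1 = 43*1 = 43)
S(M(-8, 3)) - Q(9) = 43 - 12*9 = 43 - 1*108 = 43 - 108 = -65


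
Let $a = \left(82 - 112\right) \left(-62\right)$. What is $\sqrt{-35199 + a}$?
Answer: $i \sqrt{33339} \approx 182.59 i$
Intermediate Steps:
$a = 1860$ ($a = \left(-30\right) \left(-62\right) = 1860$)
$\sqrt{-35199 + a} = \sqrt{-35199 + 1860} = \sqrt{-33339} = i \sqrt{33339}$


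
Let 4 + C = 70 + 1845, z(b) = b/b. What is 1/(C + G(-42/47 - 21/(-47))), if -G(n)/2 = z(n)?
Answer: 1/1909 ≈ 0.00052383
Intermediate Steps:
z(b) = 1
G(n) = -2 (G(n) = -2*1 = -2)
C = 1911 (C = -4 + (70 + 1845) = -4 + 1915 = 1911)
1/(C + G(-42/47 - 21/(-47))) = 1/(1911 - 2) = 1/1909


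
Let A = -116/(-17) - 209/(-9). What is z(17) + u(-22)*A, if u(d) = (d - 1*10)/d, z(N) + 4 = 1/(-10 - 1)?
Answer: 66667/1683 ≈ 39.612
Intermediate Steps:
A = 4597/153 (A = -116*(-1/17) - 209*(-⅑) = 116/17 + 209/9 = 4597/153 ≈ 30.046)
z(N) = -45/11 (z(N) = -4 + 1/(-10 - 1) = -4 + 1/(-11) = -4 - 1/11 = -45/11)
u(d) = (-10 + d)/d (u(d) = (d - 10)/d = (-10 + d)/d)
z(17) + u(-22)*A = -45/11 + ((-10 - 22)/(-22))*(4597/153) = -45/11 - 1/22*(-32)*(4597/153) = -45/11 + (16/11)*(4597/153) = -45/11 + 73552/1683 = 66667/1683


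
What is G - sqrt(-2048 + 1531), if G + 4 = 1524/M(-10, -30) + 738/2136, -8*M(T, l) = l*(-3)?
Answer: -742907/5340 - I*sqrt(517) ≈ -139.12 - 22.738*I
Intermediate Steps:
M(T, l) = 3*l/8 (M(T, l) = -l*(-3)/8 = -(-3)*l/8 = 3*l/8)
G = -742907/5340 (G = -4 + (1524/(((3/8)*(-30))) + 738/2136) = -4 + (1524/(-45/4) + 738*(1/2136)) = -4 + (1524*(-4/45) + 123/356) = -4 + (-2032/15 + 123/356) = -4 - 721547/5340 = -742907/5340 ≈ -139.12)
G - sqrt(-2048 + 1531) = -742907/5340 - sqrt(-2048 + 1531) = -742907/5340 - sqrt(-517) = -742907/5340 - I*sqrt(517)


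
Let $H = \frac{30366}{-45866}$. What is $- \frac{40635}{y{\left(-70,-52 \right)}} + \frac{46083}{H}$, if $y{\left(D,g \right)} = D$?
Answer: $- \frac{698671805}{10122} \approx -69025.0$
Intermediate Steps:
$H = - \frac{15183}{22933}$ ($H = 30366 \left(- \frac{1}{45866}\right) = - \frac{15183}{22933} \approx -0.66206$)
$- \frac{40635}{y{\left(-70,-52 \right)}} + \frac{46083}{H} = - \frac{40635}{-70} + \frac{46083}{- \frac{15183}{22933}} = \left(-40635\right) \left(- \frac{1}{70}\right) + 46083 \left(- \frac{22933}{15183}\right) = \frac{1161}{2} - \frac{352273813}{5061} = - \frac{698671805}{10122}$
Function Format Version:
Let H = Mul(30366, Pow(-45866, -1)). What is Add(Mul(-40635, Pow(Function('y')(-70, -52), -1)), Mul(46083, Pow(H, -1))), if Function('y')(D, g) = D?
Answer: Rational(-698671805, 10122) ≈ -69025.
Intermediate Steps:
H = Rational(-15183, 22933) (H = Mul(30366, Rational(-1, 45866)) = Rational(-15183, 22933) ≈ -0.66206)
Add(Mul(-40635, Pow(Function('y')(-70, -52), -1)), Mul(46083, Pow(H, -1))) = Add(Mul(-40635, Pow(-70, -1)), Mul(46083, Pow(Rational(-15183, 22933), -1))) = Add(Mul(-40635, Rational(-1, 70)), Mul(46083, Rational(-22933, 15183))) = Add(Rational(1161, 2), Rational(-352273813, 5061)) = Rational(-698671805, 10122)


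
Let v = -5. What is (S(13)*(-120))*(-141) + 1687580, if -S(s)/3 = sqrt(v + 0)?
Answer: 1687580 - 50760*I*sqrt(5) ≈ 1.6876e+6 - 1.135e+5*I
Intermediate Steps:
S(s) = -3*I*sqrt(5) (S(s) = -3*sqrt(-5 + 0) = -3*I*sqrt(5))
(S(13)*(-120))*(-141) + 1687580 = (-3*I*sqrt(5)*(-120))*(-141) + 1687580 = (360*I*sqrt(5))*(-141) + 1687580 = -50760*I*sqrt(5) + 1687580 = 1687580 - 50760*I*sqrt(5)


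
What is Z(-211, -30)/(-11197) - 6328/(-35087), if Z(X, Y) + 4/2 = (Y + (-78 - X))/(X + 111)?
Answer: 7096092961/39286913900 ≈ 0.18062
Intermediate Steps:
Z(X, Y) = -2 + (-78 + Y - X)/(111 + X) (Z(X, Y) = -2 + (Y + (-78 - X))/(X + 111) = -2 + (-78 + Y - X)/(111 + X))
Z(-211, -30)/(-11197) - 6328/(-35087) = ((-300 - 30 - 3*(-211))/(111 - 211))/(-11197) - 6328/(-35087) = ((-300 - 30 + 633)/(-100))*(-1/11197) - 6328*(-1/35087) = -1/100*303*(-1/11197) + 6328/35087 = -303/100*(-1/11197) + 6328/35087 = 303/1119700 + 6328/35087 = 7096092961/39286913900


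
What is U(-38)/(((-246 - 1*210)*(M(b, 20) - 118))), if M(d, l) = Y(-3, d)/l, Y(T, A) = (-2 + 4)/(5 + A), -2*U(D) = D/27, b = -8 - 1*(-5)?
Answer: 5/382158 ≈ 1.3084e-5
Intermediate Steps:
b = -3 (b = -8 + 5 = -3)
U(D) = -D/54 (U(D) = -D/(2*27) = -D/54)
Y(T, A) = 2/(5 + A)
M(d, l) = 2/(l*(5 + d)) (M(d, l) = (2/(5 + d))/l = 2/(l*(5 + d)))
U(-38)/(((-246 - 1*210)*(M(b, 20) - 118))) = (-1/54*(-38))/(((-246 - 1*210)*(2/(20*(5 - 3)) - 118))) = 19/(27*(((-246 - 210)*(2*(1/20)/2 - 118)))) = 19/(27*((-456*(2*(1/20)*(1/2) - 118)))) = 19/(27*((-456*(1/20 - 118)))) = 19/(27*((-456*(-2359/20)))) = 19/(27*(268926/5)) = (19/27)*(5/268926) = 5/382158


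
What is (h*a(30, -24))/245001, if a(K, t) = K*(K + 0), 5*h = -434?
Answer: -26040/81667 ≈ -0.31886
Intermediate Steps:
h = -434/5 (h = (⅕)*(-434) = -434/5 ≈ -86.800)
a(K, t) = K² (a(K, t) = K*K = K²)
(h*a(30, -24))/245001 = -434/5*30²/245001 = -434/5*900*(1/245001) = -78120*1/245001 = -26040/81667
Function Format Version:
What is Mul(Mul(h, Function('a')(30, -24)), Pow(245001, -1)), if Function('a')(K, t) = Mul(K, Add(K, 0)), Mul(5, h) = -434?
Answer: Rational(-26040, 81667) ≈ -0.31886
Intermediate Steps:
h = Rational(-434, 5) (h = Mul(Rational(1, 5), -434) = Rational(-434, 5) ≈ -86.800)
Function('a')(K, t) = Pow(K, 2) (Function('a')(K, t) = Mul(K, K) = Pow(K, 2))
Mul(Mul(h, Function('a')(30, -24)), Pow(245001, -1)) = Mul(Mul(Rational(-434, 5), Pow(30, 2)), Pow(245001, -1)) = Mul(Mul(Rational(-434, 5), 900), Rational(1, 245001)) = Mul(-78120, Rational(1, 245001)) = Rational(-26040, 81667)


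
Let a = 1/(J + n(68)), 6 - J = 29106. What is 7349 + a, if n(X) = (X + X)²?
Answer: 77928795/10604 ≈ 7349.0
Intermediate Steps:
J = -29100 (J = 6 - 1*29106 = 6 - 29106 = -29100)
n(X) = 4*X² (n(X) = (2*X)² = 4*X²)
a = -1/10604 (a = 1/(-29100 + 4*68²) = 1/(-29100 + 4*4624) = 1/(-29100 + 18496) = 1/(-10604) = -1/10604 ≈ -9.4304e-5)
7349 + a = 7349 - 1/10604 = 77928795/10604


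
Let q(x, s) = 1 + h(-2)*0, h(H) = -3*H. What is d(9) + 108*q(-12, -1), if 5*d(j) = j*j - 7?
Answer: 614/5 ≈ 122.80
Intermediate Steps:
d(j) = -7/5 + j**2/5 (d(j) = (j*j - 7)/5 = (j**2 - 7)/5 = (-7 + j**2)/5 = -7/5 + j**2/5)
q(x, s) = 1 (q(x, s) = 1 - 3*(-2)*0 = 1 + 6*0 = 1 + 0 = 1)
d(9) + 108*q(-12, -1) = (-7/5 + (1/5)*9**2) + 108*1 = (-7/5 + (1/5)*81) + 108 = (-7/5 + 81/5) + 108 = 74/5 + 108 = 614/5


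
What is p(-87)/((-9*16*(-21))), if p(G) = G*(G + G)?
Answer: 841/168 ≈ 5.0060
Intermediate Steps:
p(G) = 2*G² (p(G) = G*(2*G) = 2*G²)
p(-87)/((-9*16*(-21))) = (2*(-87)²)/((-9*16*(-21))) = (2*7569)/((-144*(-21))) = 15138/3024 = 15138*(1/3024) = 841/168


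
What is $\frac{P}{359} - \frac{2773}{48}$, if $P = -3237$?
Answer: $- \frac{1150883}{17232} \approx -66.788$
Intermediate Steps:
$\frac{P}{359} - \frac{2773}{48} = - \frac{3237}{359} - \frac{2773}{48} = - \frac{1150883}{17232}$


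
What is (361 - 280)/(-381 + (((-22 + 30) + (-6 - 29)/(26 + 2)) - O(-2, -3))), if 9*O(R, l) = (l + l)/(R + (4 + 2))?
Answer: -972/4489 ≈ -0.21653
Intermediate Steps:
O(R, l) = 2*l/(9*(6 + R)) (O(R, l) = ((l + l)/(R + (4 + 2)))/9 = ((2*l)/(R + 6))/9 = ((2*l)/(6 + R))/9 = (2*l/(6 + R))/9 = 2*l/(9*(6 + R)))
(361 - 280)/(-381 + (((-22 + 30) + (-6 - 29)/(26 + 2)) - O(-2, -3))) = (361 - 280)/(-381 + (((-22 + 30) + (-6 - 29)/(26 + 2)) - 2*(-3)/(9*(6 - 2)))) = 81/(-381 + ((8 - 35/28) - 2*(-3)/(9*4))) = 81/(-381 + ((8 - 35*1/28) - 2*(-3)/(9*4))) = 81/(-381 + ((8 - 5/4) - 1*(-1/6))) = 81/(-381 + (27/4 + 1/6)) = 81/(-381 + 83/12) = 81/(-4489/12) = 81*(-12/4489) = -972/4489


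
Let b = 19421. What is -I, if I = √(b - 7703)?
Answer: -3*√1302 ≈ -108.25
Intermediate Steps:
I = 3*√1302 (I = √(19421 - 7703) = √11718 = 3*√1302 ≈ 108.25)
-I = -3*√1302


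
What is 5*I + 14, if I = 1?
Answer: 19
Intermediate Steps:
5*I + 14 = 5*1 + 14 = 5 + 14 = 19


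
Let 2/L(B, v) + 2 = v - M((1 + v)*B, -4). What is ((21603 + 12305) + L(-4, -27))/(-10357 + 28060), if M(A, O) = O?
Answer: 282566/147525 ≈ 1.9154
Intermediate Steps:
L(B, v) = 2/(2 + v) (L(B, v) = 2/(-2 + (v - 1*(-4))) = 2/(-2 + (v + 4)) = 2/(-2 + (4 + v)) = 2/(2 + v))
((21603 + 12305) + L(-4, -27))/(-10357 + 28060) = ((21603 + 12305) + 2/(2 - 27))/(-10357 + 28060) = (33908 + 2/(-25))/17703 = (33908 + 2*(-1/25))*(1/17703) = (33908 - 2/25)*(1/17703) = (847698/25)*(1/17703) = 282566/147525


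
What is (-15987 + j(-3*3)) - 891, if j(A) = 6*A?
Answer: -16932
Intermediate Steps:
(-15987 + j(-3*3)) - 891 = (-15987 + 6*(-3*3)) - 891 = (-15987 + 6*(-9)) - 891 = (-15987 - 54) - 891 = -16041 - 891 = -16932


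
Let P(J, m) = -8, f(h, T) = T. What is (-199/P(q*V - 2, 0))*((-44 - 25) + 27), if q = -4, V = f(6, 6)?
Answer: -4179/4 ≈ -1044.8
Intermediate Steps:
V = 6
(-199/P(q*V - 2, 0))*((-44 - 25) + 27) = (-199/(-8))*((-44 - 25) + 27) = (-199*(-⅛))*(-69 + 27) = (199/8)*(-42) = -4179/4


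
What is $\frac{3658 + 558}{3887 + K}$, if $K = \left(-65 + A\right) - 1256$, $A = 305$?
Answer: $\frac{4216}{2871} \approx 1.4685$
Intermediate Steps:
$K = -1016$ ($K = \left(-65 + 305\right) - 1256 = 240 - 1256 = -1016$)
$\frac{3658 + 558}{3887 + K} = \frac{3658 + 558}{3887 - 1016} = \frac{4216}{2871}$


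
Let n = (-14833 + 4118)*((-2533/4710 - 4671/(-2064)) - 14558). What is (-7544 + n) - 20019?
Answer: 50532991509767/324048 ≈ 1.5594e+8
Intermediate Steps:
n = 50541923244791/324048 (n = -10715*((-2533*1/4710 - 4671*(-1/2064)) - 14558) = -10715*((-2533/4710 + 1557/688) - 14558) = -10715*(2795383/1620240 - 14558) = -10715*(-23584658537/1620240) = 50541923244791/324048 ≈ 1.5597e+8)
(-7544 + n) - 20019 = (-7544 + 50541923244791/324048) - 20019 = 50539478626679/324048 - 20019 = 50532991509767/324048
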